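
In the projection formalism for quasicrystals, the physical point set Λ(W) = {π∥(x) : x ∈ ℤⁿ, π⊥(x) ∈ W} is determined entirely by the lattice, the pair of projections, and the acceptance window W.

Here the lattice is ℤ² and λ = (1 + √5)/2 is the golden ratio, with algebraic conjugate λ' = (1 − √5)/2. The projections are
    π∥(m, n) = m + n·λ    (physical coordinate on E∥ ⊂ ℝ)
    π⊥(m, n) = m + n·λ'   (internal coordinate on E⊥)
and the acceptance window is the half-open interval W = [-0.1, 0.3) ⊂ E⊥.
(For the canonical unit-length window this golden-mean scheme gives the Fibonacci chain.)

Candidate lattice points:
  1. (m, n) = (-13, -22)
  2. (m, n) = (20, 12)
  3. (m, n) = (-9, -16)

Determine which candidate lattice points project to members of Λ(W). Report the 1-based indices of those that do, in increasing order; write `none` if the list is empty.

none

Compute λ' = (1−√5)/2 = -0.6180, so π⊥(m,n) = m -0.6180·n.
[1] lift (-13,-22): star map gives 0.5967; window check -0.1 ≤ 0.5967 < 0.3 is false → out
[2] lift (20,12): star map gives 12.5836; window check -0.1 ≤ 12.5836 < 0.3 is false → out
[3] lift (-9,-16): star map gives 0.8885; window check -0.1 ≤ 0.8885 < 0.3 is false → out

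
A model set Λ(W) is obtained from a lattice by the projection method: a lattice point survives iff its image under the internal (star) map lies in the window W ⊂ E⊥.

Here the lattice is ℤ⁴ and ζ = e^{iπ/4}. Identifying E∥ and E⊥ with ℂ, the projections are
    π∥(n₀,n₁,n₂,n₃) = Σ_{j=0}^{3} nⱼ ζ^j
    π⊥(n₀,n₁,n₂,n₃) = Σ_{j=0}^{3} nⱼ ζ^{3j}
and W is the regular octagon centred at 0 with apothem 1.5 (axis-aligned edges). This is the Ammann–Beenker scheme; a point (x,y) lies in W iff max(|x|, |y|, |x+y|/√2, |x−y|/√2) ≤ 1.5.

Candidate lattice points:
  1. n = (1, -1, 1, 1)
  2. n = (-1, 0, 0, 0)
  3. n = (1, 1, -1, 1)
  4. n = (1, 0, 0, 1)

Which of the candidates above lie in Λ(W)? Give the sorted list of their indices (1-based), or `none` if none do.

π⊥(n) = n₀ + n₁ζ³ + n₂ζ⁶ + n₃ζ⁹ where ζ = e^{iπ/4}.
candidate 1: n = (1, -1, 1, 1) → π⊥ ≈ (+2.414214, -1.000000); max(|x|,|y|,|x±y|/√2) = 2.414214 > 1.5 ⇒ ∉ W
candidate 2: n = (-1, 0, 0, 0) → π⊥ ≈ (-1.000000, +0.000000); max(|x|,|y|,|x±y|/√2) = 1.000000 ≤ 1.5 ⇒ ∈ W
candidate 3: n = (1, 1, -1, 1) → π⊥ ≈ (+1.000000, +2.414214); max(|x|,|y|,|x±y|/√2) = 2.414214 > 1.5 ⇒ ∉ W
candidate 4: n = (1, 0, 0, 1) → π⊥ ≈ (+1.707107, +0.707107); max(|x|,|y|,|x±y|/√2) = 1.707107 > 1.5 ⇒ ∉ W

2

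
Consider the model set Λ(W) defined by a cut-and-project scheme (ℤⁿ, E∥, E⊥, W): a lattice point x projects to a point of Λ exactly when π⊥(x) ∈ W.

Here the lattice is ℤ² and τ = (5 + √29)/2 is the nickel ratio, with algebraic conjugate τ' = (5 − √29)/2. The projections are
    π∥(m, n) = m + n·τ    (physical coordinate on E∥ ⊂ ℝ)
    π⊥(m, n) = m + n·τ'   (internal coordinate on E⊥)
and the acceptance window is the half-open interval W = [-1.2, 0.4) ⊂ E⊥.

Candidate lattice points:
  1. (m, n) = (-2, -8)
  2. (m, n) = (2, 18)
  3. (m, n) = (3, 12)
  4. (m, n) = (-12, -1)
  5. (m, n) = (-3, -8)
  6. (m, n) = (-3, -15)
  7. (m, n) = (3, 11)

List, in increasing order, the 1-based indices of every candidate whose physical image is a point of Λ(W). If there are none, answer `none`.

1, 6

Numerically τ ≈ 5.1926 and τ' = −1/τ ≈ -0.1926.
candidate 1: (m,n)=(-2,-8) → π∥ = -2-8·τ ≈ -43.5407, π⊥ = -2-8·τ' ≈ -0.4593 ∈ [-1.2, 0.4) ⇒ IN Λ
candidate 2: (m,n)=(2,18) → π∥ = 2+18·τ ≈ 95.4665, π⊥ = 2+18·τ' ≈ -1.4665 ∉ [-1.2, 0.4) ⇒ out
candidate 3: (m,n)=(3,12) → π∥ = 3+12·τ ≈ 65.3110, π⊥ = 3+12·τ' ≈ 0.6890 ∉ [-1.2, 0.4) ⇒ out
candidate 4: (m,n)=(-12,-1) → π∥ = -12-1·τ ≈ -17.1926, π⊥ = -12-1·τ' ≈ -11.8074 ∉ [-1.2, 0.4) ⇒ out
candidate 5: (m,n)=(-3,-8) → π∥ = -3-8·τ ≈ -44.5407, π⊥ = -3-8·τ' ≈ -1.4593 ∉ [-1.2, 0.4) ⇒ out
candidate 6: (m,n)=(-3,-15) → π∥ = -3-15·τ ≈ -80.8887, π⊥ = -3-15·τ' ≈ -0.1113 ∈ [-1.2, 0.4) ⇒ IN Λ
candidate 7: (m,n)=(3,11) → π∥ = 3+11·τ ≈ 60.1184, π⊥ = 3+11·τ' ≈ 0.8816 ∉ [-1.2, 0.4) ⇒ out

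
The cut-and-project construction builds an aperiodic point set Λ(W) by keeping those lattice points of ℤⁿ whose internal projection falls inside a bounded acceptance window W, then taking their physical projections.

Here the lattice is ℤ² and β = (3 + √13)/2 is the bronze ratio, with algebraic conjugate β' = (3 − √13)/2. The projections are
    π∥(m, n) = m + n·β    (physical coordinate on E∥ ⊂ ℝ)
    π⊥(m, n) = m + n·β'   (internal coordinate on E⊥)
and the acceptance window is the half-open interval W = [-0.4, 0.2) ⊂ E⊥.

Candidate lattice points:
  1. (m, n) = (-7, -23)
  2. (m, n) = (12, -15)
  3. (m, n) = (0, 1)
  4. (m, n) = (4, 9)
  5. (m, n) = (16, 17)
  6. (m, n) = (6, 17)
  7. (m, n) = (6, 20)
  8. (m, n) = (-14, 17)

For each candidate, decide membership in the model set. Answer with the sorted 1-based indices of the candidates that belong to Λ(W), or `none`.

Compute β' = (3−√13)/2 = -0.3028, so π⊥(m,n) = m -0.3028·n.
#1 (-7,-23): internal coord -7 + (-23)·β' = -0.0362; -0.0362 ∈ [-0.4, 0.2) → IN Λ
#2 (12,-15): internal coord 12 + (-15)·β' = +16.5416; +16.5416 ∉ [-0.4, 0.2) → out
#3 (0,1): internal coord 0 + (1)·β' = -0.3028; -0.3028 ∈ [-0.4, 0.2) → IN Λ
#4 (4,9): internal coord 4 + (9)·β' = +1.2750; +1.2750 ∉ [-0.4, 0.2) → out
#5 (16,17): internal coord 16 + (17)·β' = +10.8528; +10.8528 ∉ [-0.4, 0.2) → out
#6 (6,17): internal coord 6 + (17)·β' = +0.8528; +0.8528 ∉ [-0.4, 0.2) → out
#7 (6,20): internal coord 6 + (20)·β' = -0.0555; -0.0555 ∈ [-0.4, 0.2) → IN Λ
#8 (-14,17): internal coord -14 + (17)·β' = -19.1472; -19.1472 ∉ [-0.4, 0.2) → out

1, 3, 7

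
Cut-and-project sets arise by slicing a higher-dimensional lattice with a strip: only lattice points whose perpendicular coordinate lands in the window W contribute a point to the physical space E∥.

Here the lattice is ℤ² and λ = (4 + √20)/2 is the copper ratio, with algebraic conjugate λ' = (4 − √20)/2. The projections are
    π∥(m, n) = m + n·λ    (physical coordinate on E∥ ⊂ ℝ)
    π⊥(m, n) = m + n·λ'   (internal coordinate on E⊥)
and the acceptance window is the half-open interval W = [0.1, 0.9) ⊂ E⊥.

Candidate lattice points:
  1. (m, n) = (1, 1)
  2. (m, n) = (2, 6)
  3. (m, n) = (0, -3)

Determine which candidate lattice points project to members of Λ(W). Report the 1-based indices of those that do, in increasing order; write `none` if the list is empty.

Compute λ' = (4−√20)/2 = -0.23607, so π⊥(m,n) = m -0.23607·n.
[1] lift (1,1): star map gives 0.76393; window check 0.1 ≤ 0.76393 < 0.9 is true → IN Λ
[2] lift (2,6): star map gives 0.58359; window check 0.1 ≤ 0.58359 < 0.9 is true → IN Λ
[3] lift (0,-3): star map gives 0.70820; window check 0.1 ≤ 0.70820 < 0.9 is true → IN Λ

1, 2, 3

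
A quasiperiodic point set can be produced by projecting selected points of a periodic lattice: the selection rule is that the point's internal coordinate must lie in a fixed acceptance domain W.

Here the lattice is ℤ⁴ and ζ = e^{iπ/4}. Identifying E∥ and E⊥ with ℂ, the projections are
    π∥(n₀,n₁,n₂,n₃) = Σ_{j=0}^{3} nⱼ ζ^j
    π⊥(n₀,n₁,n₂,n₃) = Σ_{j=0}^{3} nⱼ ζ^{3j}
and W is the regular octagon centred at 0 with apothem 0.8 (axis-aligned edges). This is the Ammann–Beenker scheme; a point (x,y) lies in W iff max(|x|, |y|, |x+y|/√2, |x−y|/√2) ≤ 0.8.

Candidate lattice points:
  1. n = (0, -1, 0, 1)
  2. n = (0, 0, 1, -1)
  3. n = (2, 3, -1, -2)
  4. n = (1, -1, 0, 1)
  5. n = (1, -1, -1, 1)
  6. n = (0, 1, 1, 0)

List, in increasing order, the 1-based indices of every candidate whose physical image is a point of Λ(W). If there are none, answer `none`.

6

With ζ = e^{iπ/4} the internal vectors are ζ^0,ζ^3,ζ^6,ζ^9.
#1 (0, -1, 0, 1): internal (1.414214, 0.000000); octagon support 1.414214 vs apothem 0.8 → ∉ W
#2 (0, 0, 1, -1): internal (-0.707107, -1.707107); octagon support 1.707107 vs apothem 0.8 → ∉ W
#3 (2, 3, -1, -2): internal (-1.535534, 1.707107); octagon support 2.292893 vs apothem 0.8 → ∉ W
#4 (1, -1, 0, 1): internal (2.414214, 0.000000); octagon support 2.414214 vs apothem 0.8 → ∉ W
#5 (1, -1, -1, 1): internal (2.414214, 1.000000); octagon support 2.414214 vs apothem 0.8 → ∉ W
#6 (0, 1, 1, 0): internal (-0.707107, -0.292893); octagon support 0.707107 vs apothem 0.8 → ∈ W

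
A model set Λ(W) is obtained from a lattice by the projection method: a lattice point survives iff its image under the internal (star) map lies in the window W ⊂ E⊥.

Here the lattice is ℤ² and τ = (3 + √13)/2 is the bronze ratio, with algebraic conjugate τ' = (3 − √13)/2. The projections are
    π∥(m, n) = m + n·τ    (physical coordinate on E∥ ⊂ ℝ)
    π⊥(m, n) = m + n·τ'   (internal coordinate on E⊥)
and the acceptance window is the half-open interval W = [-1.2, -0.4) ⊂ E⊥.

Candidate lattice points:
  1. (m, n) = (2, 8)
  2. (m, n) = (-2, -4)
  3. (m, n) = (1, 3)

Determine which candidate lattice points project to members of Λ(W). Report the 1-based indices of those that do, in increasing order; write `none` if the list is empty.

Compute τ' = (3−√13)/2 = -0.302776, so π⊥(m,n) = m -0.302776·n.
[1] lift (2,8): star map gives -0.422205; window check -1.2 ≤ -0.422205 < -0.4 is true → IN Λ
[2] lift (-2,-4): star map gives -0.788897; window check -1.2 ≤ -0.788897 < -0.4 is true → IN Λ
[3] lift (1,3): star map gives 0.091673; window check -1.2 ≤ 0.091673 < -0.4 is false → out

1, 2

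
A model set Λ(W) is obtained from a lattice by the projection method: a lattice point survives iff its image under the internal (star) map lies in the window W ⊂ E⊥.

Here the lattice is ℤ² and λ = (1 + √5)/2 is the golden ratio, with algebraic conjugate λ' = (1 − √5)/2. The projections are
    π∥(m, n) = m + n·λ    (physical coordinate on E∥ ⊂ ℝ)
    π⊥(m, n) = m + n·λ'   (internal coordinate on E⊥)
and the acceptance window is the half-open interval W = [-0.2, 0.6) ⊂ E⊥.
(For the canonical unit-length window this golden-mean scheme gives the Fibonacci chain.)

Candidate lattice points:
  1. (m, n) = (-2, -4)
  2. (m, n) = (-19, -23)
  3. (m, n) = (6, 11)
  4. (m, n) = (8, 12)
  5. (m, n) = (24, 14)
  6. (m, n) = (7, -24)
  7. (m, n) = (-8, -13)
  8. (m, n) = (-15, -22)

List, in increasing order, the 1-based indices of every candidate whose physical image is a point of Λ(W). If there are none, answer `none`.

1, 4, 7

Numerically λ ≈ 1.6180 and λ' = −1/λ ≈ -0.6180.
candidate 1: (m,n)=(-2,-4) → π∥ = -2-4·λ ≈ -8.4721, π⊥ = -2-4·λ' ≈ 0.4721 ∈ [-0.2, 0.6) ⇒ IN Λ
candidate 2: (m,n)=(-19,-23) → π∥ = -19-23·λ ≈ -56.2148, π⊥ = -19-23·λ' ≈ -4.7852 ∉ [-0.2, 0.6) ⇒ out
candidate 3: (m,n)=(6,11) → π∥ = 6+11·λ ≈ 23.7984, π⊥ = 6+11·λ' ≈ -0.7984 ∉ [-0.2, 0.6) ⇒ out
candidate 4: (m,n)=(8,12) → π∥ = 8+12·λ ≈ 27.4164, π⊥ = 8+12·λ' ≈ 0.5836 ∈ [-0.2, 0.6) ⇒ IN Λ
candidate 5: (m,n)=(24,14) → π∥ = 24+14·λ ≈ 46.6525, π⊥ = 24+14·λ' ≈ 15.3475 ∉ [-0.2, 0.6) ⇒ out
candidate 6: (m,n)=(7,-24) → π∥ = 7-24·λ ≈ -31.8328, π⊥ = 7-24·λ' ≈ 21.8328 ∉ [-0.2, 0.6) ⇒ out
candidate 7: (m,n)=(-8,-13) → π∥ = -8-13·λ ≈ -29.0344, π⊥ = -8-13·λ' ≈ 0.0344 ∈ [-0.2, 0.6) ⇒ IN Λ
candidate 8: (m,n)=(-15,-22) → π∥ = -15-22·λ ≈ -50.5967, π⊥ = -15-22·λ' ≈ -1.4033 ∉ [-0.2, 0.6) ⇒ out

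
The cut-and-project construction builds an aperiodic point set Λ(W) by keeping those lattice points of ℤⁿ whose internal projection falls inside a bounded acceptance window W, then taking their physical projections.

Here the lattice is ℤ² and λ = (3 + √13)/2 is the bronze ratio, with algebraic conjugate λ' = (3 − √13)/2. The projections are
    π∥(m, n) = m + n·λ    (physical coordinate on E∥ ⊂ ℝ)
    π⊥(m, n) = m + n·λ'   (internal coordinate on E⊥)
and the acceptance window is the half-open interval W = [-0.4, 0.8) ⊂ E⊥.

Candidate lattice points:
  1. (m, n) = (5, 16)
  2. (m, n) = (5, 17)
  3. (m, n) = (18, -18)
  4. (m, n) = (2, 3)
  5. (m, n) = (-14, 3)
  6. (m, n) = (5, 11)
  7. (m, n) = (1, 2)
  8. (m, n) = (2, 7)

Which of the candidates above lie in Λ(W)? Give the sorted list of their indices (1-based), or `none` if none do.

1, 2, 7, 8

λ' = (3−√13)/2 ≈ -0.302776.
#1 (5,16): internal coord 5 + (16)·λ' = +0.155590; +0.155590 ∈ [-0.4, 0.8) → IN Λ
#2 (5,17): internal coord 5 + (17)·λ' = -0.147186; -0.147186 ∈ [-0.4, 0.8) → IN Λ
#3 (18,-18): internal coord 18 + (-18)·λ' = +23.449961; +23.449961 ∉ [-0.4, 0.8) → out
#4 (2,3): internal coord 2 + (3)·λ' = +1.091673; +1.091673 ∉ [-0.4, 0.8) → out
#5 (-14,3): internal coord -14 + (3)·λ' = -14.908327; -14.908327 ∉ [-0.4, 0.8) → out
#6 (5,11): internal coord 5 + (11)·λ' = +1.669468; +1.669468 ∉ [-0.4, 0.8) → out
#7 (1,2): internal coord 1 + (2)·λ' = +0.394449; +0.394449 ∈ [-0.4, 0.8) → IN Λ
#8 (2,7): internal coord 2 + (7)·λ' = -0.119429; -0.119429 ∈ [-0.4, 0.8) → IN Λ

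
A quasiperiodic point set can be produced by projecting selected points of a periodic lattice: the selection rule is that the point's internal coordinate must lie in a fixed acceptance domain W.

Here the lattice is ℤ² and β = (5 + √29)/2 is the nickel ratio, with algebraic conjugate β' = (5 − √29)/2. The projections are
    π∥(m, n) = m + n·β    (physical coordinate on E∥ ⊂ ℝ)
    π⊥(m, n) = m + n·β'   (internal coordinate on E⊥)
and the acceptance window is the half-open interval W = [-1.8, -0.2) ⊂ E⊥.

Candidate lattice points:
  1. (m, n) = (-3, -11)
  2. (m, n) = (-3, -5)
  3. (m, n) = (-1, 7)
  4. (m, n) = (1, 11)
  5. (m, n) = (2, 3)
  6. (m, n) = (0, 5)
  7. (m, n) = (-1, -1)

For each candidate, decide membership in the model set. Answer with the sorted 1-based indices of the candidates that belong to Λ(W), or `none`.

1, 4, 6, 7

Numerically β ≈ 5.192582 and β' = −1/β ≈ -0.192582.
#1 (-3,-11): internal coord -3 + (-11)·β' = -0.881594; -0.881594 ∈ [-1.8, -0.2) → IN Λ
#2 (-3,-5): internal coord -3 + (-5)·β' = -2.037088; -2.037088 ∉ [-1.8, -0.2) → out
#3 (-1,7): internal coord -1 + (7)·β' = -2.348077; -2.348077 ∉ [-1.8, -0.2) → out
#4 (1,11): internal coord 1 + (11)·β' = -1.118406; -1.118406 ∈ [-1.8, -0.2) → IN Λ
#5 (2,3): internal coord 2 + (3)·β' = +1.422253; +1.422253 ∉ [-1.8, -0.2) → out
#6 (0,5): internal coord 0 + (5)·β' = -0.962912; -0.962912 ∈ [-1.8, -0.2) → IN Λ
#7 (-1,-1): internal coord -1 + (-1)·β' = -0.807418; -0.807418 ∈ [-1.8, -0.2) → IN Λ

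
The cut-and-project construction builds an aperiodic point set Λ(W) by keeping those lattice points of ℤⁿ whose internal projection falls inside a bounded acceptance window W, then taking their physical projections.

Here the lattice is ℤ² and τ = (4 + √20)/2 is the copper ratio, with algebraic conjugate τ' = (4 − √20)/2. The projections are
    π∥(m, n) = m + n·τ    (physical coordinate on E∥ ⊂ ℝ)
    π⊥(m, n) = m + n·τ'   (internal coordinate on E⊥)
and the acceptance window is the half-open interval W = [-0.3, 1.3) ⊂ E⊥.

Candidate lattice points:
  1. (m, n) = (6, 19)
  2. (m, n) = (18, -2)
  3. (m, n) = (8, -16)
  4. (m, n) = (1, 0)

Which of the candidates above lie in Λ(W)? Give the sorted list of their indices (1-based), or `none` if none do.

4

Compute τ' = (4−√20)/2 = -0.236068, so π⊥(m,n) = m -0.236068·n.
candidate 1: (m,n)=(6,19) → π∥ = 6+19·τ ≈ 86.485292, π⊥ = 6+19·τ' ≈ 1.514708 ∉ [-0.3, 1.3) ⇒ out
candidate 2: (m,n)=(18,-2) → π∥ = 18-2·τ ≈ 9.527864, π⊥ = 18-2·τ' ≈ 18.472136 ∉ [-0.3, 1.3) ⇒ out
candidate 3: (m,n)=(8,-16) → π∥ = 8-16·τ ≈ -59.777088, π⊥ = 8-16·τ' ≈ 11.777088 ∉ [-0.3, 1.3) ⇒ out
candidate 4: (m,n)=(1,0) → π∥ = 1+0·τ ≈ 1.000000, π⊥ = 1+0·τ' ≈ 1.000000 ∈ [-0.3, 1.3) ⇒ IN Λ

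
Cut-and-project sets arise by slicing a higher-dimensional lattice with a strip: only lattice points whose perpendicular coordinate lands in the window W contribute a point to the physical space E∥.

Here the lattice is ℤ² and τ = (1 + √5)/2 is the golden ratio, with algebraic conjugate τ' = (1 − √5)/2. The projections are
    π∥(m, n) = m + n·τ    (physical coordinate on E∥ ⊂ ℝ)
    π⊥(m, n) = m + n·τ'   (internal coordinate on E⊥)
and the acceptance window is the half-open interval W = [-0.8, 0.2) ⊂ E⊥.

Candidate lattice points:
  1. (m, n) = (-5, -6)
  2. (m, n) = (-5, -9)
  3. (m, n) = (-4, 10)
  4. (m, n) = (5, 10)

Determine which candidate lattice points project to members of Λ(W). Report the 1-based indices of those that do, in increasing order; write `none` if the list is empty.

none

τ' = (1−√5)/2 ≈ -0.6180.
[1] lift (-5,-6): star map gives -1.2918; window check -0.8 ≤ -1.2918 < 0.2 is false → out
[2] lift (-5,-9): star map gives 0.5623; window check -0.8 ≤ 0.5623 < 0.2 is false → out
[3] lift (-4,10): star map gives -10.1803; window check -0.8 ≤ -10.1803 < 0.2 is false → out
[4] lift (5,10): star map gives -1.1803; window check -0.8 ≤ -1.1803 < 0.2 is false → out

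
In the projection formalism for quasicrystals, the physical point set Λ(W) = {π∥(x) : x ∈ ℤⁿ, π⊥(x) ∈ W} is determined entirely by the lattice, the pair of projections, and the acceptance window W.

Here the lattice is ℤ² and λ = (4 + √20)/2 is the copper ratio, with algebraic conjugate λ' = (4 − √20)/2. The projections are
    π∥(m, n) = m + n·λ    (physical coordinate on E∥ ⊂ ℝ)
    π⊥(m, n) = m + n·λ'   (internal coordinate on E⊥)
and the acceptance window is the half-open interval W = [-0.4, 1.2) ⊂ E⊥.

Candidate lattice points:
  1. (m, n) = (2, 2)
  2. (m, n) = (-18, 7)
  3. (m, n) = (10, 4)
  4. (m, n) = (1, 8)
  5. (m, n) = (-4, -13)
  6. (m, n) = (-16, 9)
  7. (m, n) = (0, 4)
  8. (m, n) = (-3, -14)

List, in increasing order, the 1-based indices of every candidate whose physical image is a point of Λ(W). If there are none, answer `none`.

Numerically λ ≈ 4.236068 and λ' = −1/λ ≈ -0.236068.
candidate 1: (m,n)=(2,2) → π∥ = 2+2·λ ≈ 10.472136, π⊥ = 2+2·λ' ≈ 1.527864 ∉ [-0.4, 1.2) ⇒ out
candidate 2: (m,n)=(-18,7) → π∥ = -18+7·λ ≈ 11.652476, π⊥ = -18+7·λ' ≈ -19.652476 ∉ [-0.4, 1.2) ⇒ out
candidate 3: (m,n)=(10,4) → π∥ = 10+4·λ ≈ 26.944272, π⊥ = 10+4·λ' ≈ 9.055728 ∉ [-0.4, 1.2) ⇒ out
candidate 4: (m,n)=(1,8) → π∥ = 1+8·λ ≈ 34.888544, π⊥ = 1+8·λ' ≈ -0.888544 ∉ [-0.4, 1.2) ⇒ out
candidate 5: (m,n)=(-4,-13) → π∥ = -4-13·λ ≈ -59.068884, π⊥ = -4-13·λ' ≈ -0.931116 ∉ [-0.4, 1.2) ⇒ out
candidate 6: (m,n)=(-16,9) → π∥ = -16+9·λ ≈ 22.124612, π⊥ = -16+9·λ' ≈ -18.124612 ∉ [-0.4, 1.2) ⇒ out
candidate 7: (m,n)=(0,4) → π∥ = 0+4·λ ≈ 16.944272, π⊥ = 0+4·λ' ≈ -0.944272 ∉ [-0.4, 1.2) ⇒ out
candidate 8: (m,n)=(-3,-14) → π∥ = -3-14·λ ≈ -62.304952, π⊥ = -3-14·λ' ≈ 0.304952 ∈ [-0.4, 1.2) ⇒ IN Λ

8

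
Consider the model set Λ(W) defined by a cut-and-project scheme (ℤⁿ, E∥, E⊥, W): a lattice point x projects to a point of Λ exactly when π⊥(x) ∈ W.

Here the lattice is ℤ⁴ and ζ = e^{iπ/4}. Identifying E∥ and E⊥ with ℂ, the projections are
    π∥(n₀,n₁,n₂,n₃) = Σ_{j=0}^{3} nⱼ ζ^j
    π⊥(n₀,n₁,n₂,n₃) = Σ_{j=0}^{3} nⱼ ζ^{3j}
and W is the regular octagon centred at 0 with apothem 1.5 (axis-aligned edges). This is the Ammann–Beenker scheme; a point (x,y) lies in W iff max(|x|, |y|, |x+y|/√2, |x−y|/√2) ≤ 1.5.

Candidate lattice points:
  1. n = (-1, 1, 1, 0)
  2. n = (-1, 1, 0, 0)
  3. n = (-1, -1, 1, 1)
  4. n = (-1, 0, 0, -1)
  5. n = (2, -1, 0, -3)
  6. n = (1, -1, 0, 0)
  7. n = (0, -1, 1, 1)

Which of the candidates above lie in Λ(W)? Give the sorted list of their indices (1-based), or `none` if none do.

3

Internal map: ζ^{3j} for j=0..3 gives (1,0), (−√2/2,√2/2), (0,−1), (√2/2,√2/2).
#1 (-1, 1, 1, 0): internal (-1.70711, -0.29289); octagon support 1.70711 vs apothem 1.5 → ∉ W
#2 (-1, 1, 0, 0): internal (-1.70711, 0.70711); octagon support 1.70711 vs apothem 1.5 → ∉ W
#3 (-1, -1, 1, 1): internal (0.41421, -1.00000); octagon support 1.00000 vs apothem 1.5 → ∈ W
#4 (-1, 0, 0, -1): internal (-1.70711, -0.70711); octagon support 1.70711 vs apothem 1.5 → ∉ W
#5 (2, -1, 0, -3): internal (0.58579, -2.82843); octagon support 2.82843 vs apothem 1.5 → ∉ W
#6 (1, -1, 0, 0): internal (1.70711, -0.70711); octagon support 1.70711 vs apothem 1.5 → ∉ W
#7 (0, -1, 1, 1): internal (1.41421, -1.00000); octagon support 1.70711 vs apothem 1.5 → ∉ W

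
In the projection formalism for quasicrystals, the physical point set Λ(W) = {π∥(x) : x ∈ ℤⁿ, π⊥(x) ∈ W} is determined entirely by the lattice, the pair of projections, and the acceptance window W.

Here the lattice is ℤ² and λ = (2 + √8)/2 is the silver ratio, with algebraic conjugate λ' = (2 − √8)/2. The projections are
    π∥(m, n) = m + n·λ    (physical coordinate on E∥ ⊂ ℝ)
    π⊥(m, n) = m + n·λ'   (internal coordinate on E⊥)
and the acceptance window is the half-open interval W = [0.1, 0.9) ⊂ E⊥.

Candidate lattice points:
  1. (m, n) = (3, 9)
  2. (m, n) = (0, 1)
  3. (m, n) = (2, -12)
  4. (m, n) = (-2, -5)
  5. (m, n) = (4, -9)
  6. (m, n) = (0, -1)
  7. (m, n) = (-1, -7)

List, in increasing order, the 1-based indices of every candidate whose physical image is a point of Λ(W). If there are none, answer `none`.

6

Numerically λ ≈ 2.4142 and λ' = −1/λ ≈ -0.4142.
[1] lift (3,9): star map gives -0.7279; window check 0.1 ≤ -0.7279 < 0.9 is false → out
[2] lift (0,1): star map gives -0.4142; window check 0.1 ≤ -0.4142 < 0.9 is false → out
[3] lift (2,-12): star map gives 6.9706; window check 0.1 ≤ 6.9706 < 0.9 is false → out
[4] lift (-2,-5): star map gives 0.0711; window check 0.1 ≤ 0.0711 < 0.9 is false → out
[5] lift (4,-9): star map gives 7.7279; window check 0.1 ≤ 7.7279 < 0.9 is false → out
[6] lift (0,-1): star map gives 0.4142; window check 0.1 ≤ 0.4142 < 0.9 is true → IN Λ
[7] lift (-1,-7): star map gives 1.8995; window check 0.1 ≤ 1.8995 < 0.9 is false → out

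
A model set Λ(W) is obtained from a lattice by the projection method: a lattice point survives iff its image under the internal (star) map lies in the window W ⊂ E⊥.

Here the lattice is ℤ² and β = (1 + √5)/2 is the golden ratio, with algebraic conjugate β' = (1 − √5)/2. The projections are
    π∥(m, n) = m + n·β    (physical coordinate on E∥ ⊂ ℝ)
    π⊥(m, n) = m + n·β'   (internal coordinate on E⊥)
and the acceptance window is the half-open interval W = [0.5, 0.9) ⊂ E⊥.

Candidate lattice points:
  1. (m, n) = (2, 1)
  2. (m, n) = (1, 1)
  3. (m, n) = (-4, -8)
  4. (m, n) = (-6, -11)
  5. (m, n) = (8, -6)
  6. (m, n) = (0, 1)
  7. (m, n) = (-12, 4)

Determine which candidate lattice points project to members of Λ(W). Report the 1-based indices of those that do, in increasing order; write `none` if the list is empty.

Compute β' = (1−√5)/2 = -0.61803, so π⊥(m,n) = m -0.61803·n.
#1 (2,1): internal coord 2 + (1)·β' = +1.38197; +1.38197 ∉ [0.5, 0.9) → out
#2 (1,1): internal coord 1 + (1)·β' = +0.38197; +0.38197 ∉ [0.5, 0.9) → out
#3 (-4,-8): internal coord -4 + (-8)·β' = +0.94427; +0.94427 ∉ [0.5, 0.9) → out
#4 (-6,-11): internal coord -6 + (-11)·β' = +0.79837; +0.79837 ∈ [0.5, 0.9) → IN Λ
#5 (8,-6): internal coord 8 + (-6)·β' = +11.70820; +11.70820 ∉ [0.5, 0.9) → out
#6 (0,1): internal coord 0 + (1)·β' = -0.61803; -0.61803 ∉ [0.5, 0.9) → out
#7 (-12,4): internal coord -12 + (4)·β' = -14.47214; -14.47214 ∉ [0.5, 0.9) → out

4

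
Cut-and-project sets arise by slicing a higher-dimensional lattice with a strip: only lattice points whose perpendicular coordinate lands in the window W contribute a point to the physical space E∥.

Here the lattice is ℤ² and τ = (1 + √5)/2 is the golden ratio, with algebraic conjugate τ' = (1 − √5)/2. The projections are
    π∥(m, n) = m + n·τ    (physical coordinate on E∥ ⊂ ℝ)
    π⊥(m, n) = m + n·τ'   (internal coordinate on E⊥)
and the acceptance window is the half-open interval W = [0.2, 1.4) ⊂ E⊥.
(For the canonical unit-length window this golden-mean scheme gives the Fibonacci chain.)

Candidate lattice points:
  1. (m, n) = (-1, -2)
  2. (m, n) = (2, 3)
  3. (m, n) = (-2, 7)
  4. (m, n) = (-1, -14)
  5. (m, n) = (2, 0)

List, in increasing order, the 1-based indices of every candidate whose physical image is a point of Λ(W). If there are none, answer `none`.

1

τ' = (1−√5)/2 ≈ -0.61803.
candidate 1: (m,n)=(-1,-2) → π∥ = -1-2·τ ≈ -4.23607, π⊥ = -1-2·τ' ≈ 0.23607 ∈ [0.2, 1.4) ⇒ IN Λ
candidate 2: (m,n)=(2,3) → π∥ = 2+3·τ ≈ 6.85410, π⊥ = 2+3·τ' ≈ 0.14590 ∉ [0.2, 1.4) ⇒ out
candidate 3: (m,n)=(-2,7) → π∥ = -2+7·τ ≈ 9.32624, π⊥ = -2+7·τ' ≈ -6.32624 ∉ [0.2, 1.4) ⇒ out
candidate 4: (m,n)=(-1,-14) → π∥ = -1-14·τ ≈ -23.65248, π⊥ = -1-14·τ' ≈ 7.65248 ∉ [0.2, 1.4) ⇒ out
candidate 5: (m,n)=(2,0) → π∥ = 2+0·τ ≈ 2.00000, π⊥ = 2+0·τ' ≈ 2.00000 ∉ [0.2, 1.4) ⇒ out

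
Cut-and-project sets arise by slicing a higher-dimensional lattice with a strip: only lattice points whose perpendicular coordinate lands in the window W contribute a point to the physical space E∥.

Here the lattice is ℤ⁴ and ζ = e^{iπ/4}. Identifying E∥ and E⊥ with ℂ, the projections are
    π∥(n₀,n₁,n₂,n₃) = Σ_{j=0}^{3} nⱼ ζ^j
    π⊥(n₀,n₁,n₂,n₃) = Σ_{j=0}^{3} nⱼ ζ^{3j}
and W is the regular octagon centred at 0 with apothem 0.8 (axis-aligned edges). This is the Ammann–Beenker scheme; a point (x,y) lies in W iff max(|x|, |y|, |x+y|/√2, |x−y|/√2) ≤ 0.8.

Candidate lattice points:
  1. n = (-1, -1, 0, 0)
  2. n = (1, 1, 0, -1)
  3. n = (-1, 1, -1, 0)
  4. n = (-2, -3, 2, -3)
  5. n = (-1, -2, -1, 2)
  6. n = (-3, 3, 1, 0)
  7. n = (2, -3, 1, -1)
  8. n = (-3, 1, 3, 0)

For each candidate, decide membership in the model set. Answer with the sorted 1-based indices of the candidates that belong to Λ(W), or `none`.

1, 2

With ζ = e^{iπ/4} the internal vectors are ζ^0,ζ^3,ζ^6,ζ^9.
candidate 1: n = (-1, -1, 0, 0) → π⊥ ≈ (-0.292893, -0.707107); max(|x|,|y|,|x±y|/√2) = 0.707107 ≤ 0.8 ⇒ ∈ W
candidate 2: n = (1, 1, 0, -1) → π⊥ ≈ (-0.414214, +0.000000); max(|x|,|y|,|x±y|/√2) = 0.414214 ≤ 0.8 ⇒ ∈ W
candidate 3: n = (-1, 1, -1, 0) → π⊥ ≈ (-1.707107, +1.707107); max(|x|,|y|,|x±y|/√2) = 2.414214 > 0.8 ⇒ ∉ W
candidate 4: n = (-2, -3, 2, -3) → π⊥ ≈ (-2.000000, -6.242641); max(|x|,|y|,|x±y|/√2) = 6.242641 > 0.8 ⇒ ∉ W
candidate 5: n = (-1, -2, -1, 2) → π⊥ ≈ (+1.828427, +1.000000); max(|x|,|y|,|x±y|/√2) = 2.000000 > 0.8 ⇒ ∉ W
candidate 6: n = (-3, 3, 1, 0) → π⊥ ≈ (-5.121320, +1.121320); max(|x|,|y|,|x±y|/√2) = 5.121320 > 0.8 ⇒ ∉ W
candidate 7: n = (2, -3, 1, -1) → π⊥ ≈ (+3.414214, -3.828427); max(|x|,|y|,|x±y|/√2) = 5.121320 > 0.8 ⇒ ∉ W
candidate 8: n = (-3, 1, 3, 0) → π⊥ ≈ (-3.707107, -2.292893); max(|x|,|y|,|x±y|/√2) = 4.242641 > 0.8 ⇒ ∉ W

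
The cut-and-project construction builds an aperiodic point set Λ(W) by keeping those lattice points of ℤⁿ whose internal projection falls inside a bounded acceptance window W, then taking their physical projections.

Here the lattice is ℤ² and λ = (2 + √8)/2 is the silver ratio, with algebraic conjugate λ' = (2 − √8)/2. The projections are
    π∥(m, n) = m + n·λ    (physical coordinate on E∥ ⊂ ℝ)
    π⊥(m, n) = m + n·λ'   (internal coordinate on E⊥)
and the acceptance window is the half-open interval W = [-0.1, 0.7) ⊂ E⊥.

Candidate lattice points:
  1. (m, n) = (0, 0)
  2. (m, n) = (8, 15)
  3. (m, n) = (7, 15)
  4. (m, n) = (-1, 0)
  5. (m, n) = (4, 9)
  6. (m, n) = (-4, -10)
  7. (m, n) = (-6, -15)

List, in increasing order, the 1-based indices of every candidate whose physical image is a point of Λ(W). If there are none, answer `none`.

Numerically λ ≈ 2.41421 and λ' = −1/λ ≈ -0.41421.
[1] lift (0,0): star map gives 0.00000; window check -0.1 ≤ 0.00000 < 0.7 is true → IN Λ
[2] lift (8,15): star map gives 1.78680; window check -0.1 ≤ 1.78680 < 0.7 is false → out
[3] lift (7,15): star map gives 0.78680; window check -0.1 ≤ 0.78680 < 0.7 is false → out
[4] lift (-1,0): star map gives -1.00000; window check -0.1 ≤ -1.00000 < 0.7 is false → out
[5] lift (4,9): star map gives 0.27208; window check -0.1 ≤ 0.27208 < 0.7 is true → IN Λ
[6] lift (-4,-10): star map gives 0.14214; window check -0.1 ≤ 0.14214 < 0.7 is true → IN Λ
[7] lift (-6,-15): star map gives 0.21320; window check -0.1 ≤ 0.21320 < 0.7 is true → IN Λ

1, 5, 6, 7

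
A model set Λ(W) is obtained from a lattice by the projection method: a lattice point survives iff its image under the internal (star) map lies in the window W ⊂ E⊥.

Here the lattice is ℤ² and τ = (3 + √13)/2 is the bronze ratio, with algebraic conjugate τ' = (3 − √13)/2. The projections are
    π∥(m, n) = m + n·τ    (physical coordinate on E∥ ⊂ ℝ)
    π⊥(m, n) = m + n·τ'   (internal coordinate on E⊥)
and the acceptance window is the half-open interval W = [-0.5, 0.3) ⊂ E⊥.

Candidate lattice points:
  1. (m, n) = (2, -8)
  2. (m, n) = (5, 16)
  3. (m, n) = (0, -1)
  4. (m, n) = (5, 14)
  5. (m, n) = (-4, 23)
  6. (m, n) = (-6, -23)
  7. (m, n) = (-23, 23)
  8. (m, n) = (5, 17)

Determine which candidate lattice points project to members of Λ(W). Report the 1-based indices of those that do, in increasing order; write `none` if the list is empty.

Compute τ' = (3−√13)/2 = -0.302776, so π⊥(m,n) = m -0.302776·n.
[1] lift (2,-8): star map gives 4.422205; window check -0.5 ≤ 4.422205 < 0.3 is false → out
[2] lift (5,16): star map gives 0.155590; window check -0.5 ≤ 0.155590 < 0.3 is true → IN Λ
[3] lift (0,-1): star map gives 0.302776; window check -0.5 ≤ 0.302776 < 0.3 is false → out
[4] lift (5,14): star map gives 0.761141; window check -0.5 ≤ 0.761141 < 0.3 is false → out
[5] lift (-4,23): star map gives -10.963840; window check -0.5 ≤ -10.963840 < 0.3 is false → out
[6] lift (-6,-23): star map gives 0.963840; window check -0.5 ≤ 0.963840 < 0.3 is false → out
[7] lift (-23,23): star map gives -29.963840; window check -0.5 ≤ -29.963840 < 0.3 is false → out
[8] lift (5,17): star map gives -0.147186; window check -0.5 ≤ -0.147186 < 0.3 is true → IN Λ

2, 8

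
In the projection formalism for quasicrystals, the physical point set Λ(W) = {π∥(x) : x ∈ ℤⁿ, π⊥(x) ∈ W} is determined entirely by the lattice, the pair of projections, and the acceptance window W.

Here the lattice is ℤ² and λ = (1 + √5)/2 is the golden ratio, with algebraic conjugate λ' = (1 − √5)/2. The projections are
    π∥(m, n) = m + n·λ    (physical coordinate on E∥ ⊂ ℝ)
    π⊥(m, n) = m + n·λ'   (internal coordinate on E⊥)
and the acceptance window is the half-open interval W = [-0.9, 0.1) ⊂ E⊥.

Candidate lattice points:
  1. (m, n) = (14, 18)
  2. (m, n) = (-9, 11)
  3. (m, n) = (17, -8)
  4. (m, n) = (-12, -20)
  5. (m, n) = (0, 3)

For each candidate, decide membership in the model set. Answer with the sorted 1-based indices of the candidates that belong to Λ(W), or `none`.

none

Compute λ' = (1−√5)/2 = -0.618034, so π⊥(m,n) = m -0.618034·n.
[1] lift (14,18): star map gives 2.875388; window check -0.9 ≤ 2.875388 < 0.1 is false → out
[2] lift (-9,11): star map gives -15.798374; window check -0.9 ≤ -15.798374 < 0.1 is false → out
[3] lift (17,-8): star map gives 21.944272; window check -0.9 ≤ 21.944272 < 0.1 is false → out
[4] lift (-12,-20): star map gives 0.360680; window check -0.9 ≤ 0.360680 < 0.1 is false → out
[5] lift (0,3): star map gives -1.854102; window check -0.9 ≤ -1.854102 < 0.1 is false → out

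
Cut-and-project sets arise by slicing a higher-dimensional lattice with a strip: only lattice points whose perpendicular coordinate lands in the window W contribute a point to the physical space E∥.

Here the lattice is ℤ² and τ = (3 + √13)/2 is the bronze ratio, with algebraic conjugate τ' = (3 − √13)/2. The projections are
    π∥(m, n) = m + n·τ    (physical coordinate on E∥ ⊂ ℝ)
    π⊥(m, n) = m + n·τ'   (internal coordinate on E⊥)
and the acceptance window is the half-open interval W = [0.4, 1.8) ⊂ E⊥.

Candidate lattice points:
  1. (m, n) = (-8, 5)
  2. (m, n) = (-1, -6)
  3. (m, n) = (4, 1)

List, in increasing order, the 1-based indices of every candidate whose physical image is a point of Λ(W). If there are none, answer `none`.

2

Numerically τ ≈ 3.30278 and τ' = −1/τ ≈ -0.30278.
#1 (-8,5): internal coord -8 + (5)·τ' = -9.51388; -9.51388 ∉ [0.4, 1.8) → out
#2 (-1,-6): internal coord -1 + (-6)·τ' = +0.81665; +0.81665 ∈ [0.4, 1.8) → IN Λ
#3 (4,1): internal coord 4 + (1)·τ' = +3.69722; +3.69722 ∉ [0.4, 1.8) → out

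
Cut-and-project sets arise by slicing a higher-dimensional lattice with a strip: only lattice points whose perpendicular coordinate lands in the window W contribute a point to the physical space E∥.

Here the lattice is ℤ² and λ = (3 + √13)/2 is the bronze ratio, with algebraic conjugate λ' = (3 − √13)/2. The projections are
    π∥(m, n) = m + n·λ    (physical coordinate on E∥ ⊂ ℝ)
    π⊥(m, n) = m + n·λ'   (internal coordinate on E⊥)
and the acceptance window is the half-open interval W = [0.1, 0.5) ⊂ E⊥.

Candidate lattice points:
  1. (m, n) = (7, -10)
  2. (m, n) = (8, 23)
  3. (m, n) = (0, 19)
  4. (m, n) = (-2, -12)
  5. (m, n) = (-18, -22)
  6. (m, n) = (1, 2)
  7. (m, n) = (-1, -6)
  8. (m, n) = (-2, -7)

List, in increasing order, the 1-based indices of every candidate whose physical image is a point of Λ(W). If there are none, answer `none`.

6, 8

λ' = (3−√13)/2 ≈ -0.302776.
#1 (7,-10): internal coord 7 + (-10)·λ' = +10.027756; +10.027756 ∉ [0.1, 0.5) → out
#2 (8,23): internal coord 8 + (23)·λ' = +1.036160; +1.036160 ∉ [0.1, 0.5) → out
#3 (0,19): internal coord 0 + (19)·λ' = -5.752737; -5.752737 ∉ [0.1, 0.5) → out
#4 (-2,-12): internal coord -2 + (-12)·λ' = +1.633308; +1.633308 ∉ [0.1, 0.5) → out
#5 (-18,-22): internal coord -18 + (-22)·λ' = -11.338936; -11.338936 ∉ [0.1, 0.5) → out
#6 (1,2): internal coord 1 + (2)·λ' = +0.394449; +0.394449 ∈ [0.1, 0.5) → IN Λ
#7 (-1,-6): internal coord -1 + (-6)·λ' = +0.816654; +0.816654 ∉ [0.1, 0.5) → out
#8 (-2,-7): internal coord -2 + (-7)·λ' = +0.119429; +0.119429 ∈ [0.1, 0.5) → IN Λ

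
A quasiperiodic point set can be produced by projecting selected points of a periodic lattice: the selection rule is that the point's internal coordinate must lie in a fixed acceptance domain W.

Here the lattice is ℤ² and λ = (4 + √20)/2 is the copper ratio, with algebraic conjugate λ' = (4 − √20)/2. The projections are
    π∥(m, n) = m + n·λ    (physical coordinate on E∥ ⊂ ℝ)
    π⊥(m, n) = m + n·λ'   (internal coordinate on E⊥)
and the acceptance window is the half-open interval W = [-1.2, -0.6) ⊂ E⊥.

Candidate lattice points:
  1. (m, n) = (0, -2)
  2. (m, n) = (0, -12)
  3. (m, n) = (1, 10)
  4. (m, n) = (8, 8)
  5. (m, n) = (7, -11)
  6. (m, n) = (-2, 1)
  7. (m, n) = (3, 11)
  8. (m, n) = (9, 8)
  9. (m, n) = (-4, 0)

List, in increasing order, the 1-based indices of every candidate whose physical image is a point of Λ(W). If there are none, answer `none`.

λ' = (4−√20)/2 ≈ -0.2361.
#1 (0,-2): internal coord 0 + (-2)·λ' = +0.4721; +0.4721 ∉ [-1.2, -0.6) → out
#2 (0,-12): internal coord 0 + (-12)·λ' = +2.8328; +2.8328 ∉ [-1.2, -0.6) → out
#3 (1,10): internal coord 1 + (10)·λ' = -1.3607; -1.3607 ∉ [-1.2, -0.6) → out
#4 (8,8): internal coord 8 + (8)·λ' = +6.1115; +6.1115 ∉ [-1.2, -0.6) → out
#5 (7,-11): internal coord 7 + (-11)·λ' = +9.5967; +9.5967 ∉ [-1.2, -0.6) → out
#6 (-2,1): internal coord -2 + (1)·λ' = -2.2361; -2.2361 ∉ [-1.2, -0.6) → out
#7 (3,11): internal coord 3 + (11)·λ' = +0.4033; +0.4033 ∉ [-1.2, -0.6) → out
#8 (9,8): internal coord 9 + (8)·λ' = +7.1115; +7.1115 ∉ [-1.2, -0.6) → out
#9 (-4,0): internal coord -4 + (0)·λ' = -4.0000; -4.0000 ∉ [-1.2, -0.6) → out

none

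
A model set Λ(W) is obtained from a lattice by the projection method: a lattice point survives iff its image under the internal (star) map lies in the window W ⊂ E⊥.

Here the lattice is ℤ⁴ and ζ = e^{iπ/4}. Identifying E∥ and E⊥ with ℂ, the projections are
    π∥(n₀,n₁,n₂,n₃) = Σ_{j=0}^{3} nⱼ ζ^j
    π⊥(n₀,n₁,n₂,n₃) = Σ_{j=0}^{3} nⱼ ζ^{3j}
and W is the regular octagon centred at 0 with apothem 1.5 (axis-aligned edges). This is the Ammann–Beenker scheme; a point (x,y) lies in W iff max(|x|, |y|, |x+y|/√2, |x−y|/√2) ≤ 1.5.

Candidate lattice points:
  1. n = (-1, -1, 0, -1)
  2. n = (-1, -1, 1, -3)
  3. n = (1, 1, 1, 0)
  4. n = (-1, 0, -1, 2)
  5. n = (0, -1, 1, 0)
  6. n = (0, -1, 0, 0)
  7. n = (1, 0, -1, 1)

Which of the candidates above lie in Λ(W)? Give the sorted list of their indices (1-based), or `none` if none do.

3, 6

π⊥(n) = n₀ + n₁ζ³ + n₂ζ⁶ + n₃ζ⁹ where ζ = e^{iπ/4}.
candidate 1: n = (-1, -1, 0, -1) → π⊥ ≈ (-1.000000, -1.414214); max(|x|,|y|,|x±y|/√2) = 1.707107 > 1.5 ⇒ ∉ W
candidate 2: n = (-1, -1, 1, -3) → π⊥ ≈ (-2.414214, -3.828427); max(|x|,|y|,|x±y|/√2) = 4.414214 > 1.5 ⇒ ∉ W
candidate 3: n = (1, 1, 1, 0) → π⊥ ≈ (+0.292893, -0.292893); max(|x|,|y|,|x±y|/√2) = 0.414214 ≤ 1.5 ⇒ ∈ W
candidate 4: n = (-1, 0, -1, 2) → π⊥ ≈ (+0.414214, +2.414214); max(|x|,|y|,|x±y|/√2) = 2.414214 > 1.5 ⇒ ∉ W
candidate 5: n = (0, -1, 1, 0) → π⊥ ≈ (+0.707107, -1.707107); max(|x|,|y|,|x±y|/√2) = 1.707107 > 1.5 ⇒ ∉ W
candidate 6: n = (0, -1, 0, 0) → π⊥ ≈ (+0.707107, -0.707107); max(|x|,|y|,|x±y|/√2) = 1.000000 ≤ 1.5 ⇒ ∈ W
candidate 7: n = (1, 0, -1, 1) → π⊥ ≈ (+1.707107, +1.707107); max(|x|,|y|,|x±y|/√2) = 2.414214 > 1.5 ⇒ ∉ W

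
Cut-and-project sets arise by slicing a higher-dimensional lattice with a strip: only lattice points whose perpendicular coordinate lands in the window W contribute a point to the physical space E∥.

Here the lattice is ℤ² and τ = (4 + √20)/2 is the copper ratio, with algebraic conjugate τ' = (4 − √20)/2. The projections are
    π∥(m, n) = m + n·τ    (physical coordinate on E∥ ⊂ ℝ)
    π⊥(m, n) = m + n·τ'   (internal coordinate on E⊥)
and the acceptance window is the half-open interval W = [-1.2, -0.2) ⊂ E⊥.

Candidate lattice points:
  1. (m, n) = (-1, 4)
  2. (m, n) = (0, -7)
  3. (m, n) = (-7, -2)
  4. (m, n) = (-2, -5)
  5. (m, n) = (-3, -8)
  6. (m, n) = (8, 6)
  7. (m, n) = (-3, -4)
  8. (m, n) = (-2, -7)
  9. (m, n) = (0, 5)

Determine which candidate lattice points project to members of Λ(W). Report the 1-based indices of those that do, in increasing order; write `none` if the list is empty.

Numerically τ ≈ 4.2361 and τ' = −1/τ ≈ -0.2361.
[1] lift (-1,4): star map gives -1.9443; window check -1.2 ≤ -1.9443 < -0.2 is false → out
[2] lift (0,-7): star map gives 1.6525; window check -1.2 ≤ 1.6525 < -0.2 is false → out
[3] lift (-7,-2): star map gives -6.5279; window check -1.2 ≤ -6.5279 < -0.2 is false → out
[4] lift (-2,-5): star map gives -0.8197; window check -1.2 ≤ -0.8197 < -0.2 is true → IN Λ
[5] lift (-3,-8): star map gives -1.1115; window check -1.2 ≤ -1.1115 < -0.2 is true → IN Λ
[6] lift (8,6): star map gives 6.5836; window check -1.2 ≤ 6.5836 < -0.2 is false → out
[7] lift (-3,-4): star map gives -2.0557; window check -1.2 ≤ -2.0557 < -0.2 is false → out
[8] lift (-2,-7): star map gives -0.3475; window check -1.2 ≤ -0.3475 < -0.2 is true → IN Λ
[9] lift (0,5): star map gives -1.1803; window check -1.2 ≤ -1.1803 < -0.2 is true → IN Λ

4, 5, 8, 9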